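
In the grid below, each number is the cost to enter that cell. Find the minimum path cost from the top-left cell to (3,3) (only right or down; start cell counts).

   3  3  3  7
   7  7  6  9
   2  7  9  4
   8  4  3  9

Best path: (0,0) -> (1,0) -> (2,0) -> (2,1) -> (3,1) -> (3,2) -> (3,3)
Cost: 3 + 7 + 2 + 7 + 4 + 3 + 9 = 35
For comparison, the top-then-right route costs 38.

35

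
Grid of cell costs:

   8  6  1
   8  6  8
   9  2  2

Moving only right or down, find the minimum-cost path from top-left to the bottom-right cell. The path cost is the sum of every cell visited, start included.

24

One optimal route is [0,0] [0,1] [1,1] [2,1] [2,2].
Its cost is 8 + 6 + 6 + 2 + 2 = 24.
For comparison, the top-then-right route costs 25.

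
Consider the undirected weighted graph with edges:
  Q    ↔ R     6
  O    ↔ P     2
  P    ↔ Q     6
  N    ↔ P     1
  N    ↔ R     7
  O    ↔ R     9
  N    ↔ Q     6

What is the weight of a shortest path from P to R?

Candidate routes:
P → Q → R: 6 + 6 = 12
P → Q → N → R: 6 + 6 + 7 = 19
P → N → Q → R: 1 + 6 + 6 = 13
P → N → R: 1 + 7 = 8
P → O → R: 2 + 9 = 11
The minimum is 8.

8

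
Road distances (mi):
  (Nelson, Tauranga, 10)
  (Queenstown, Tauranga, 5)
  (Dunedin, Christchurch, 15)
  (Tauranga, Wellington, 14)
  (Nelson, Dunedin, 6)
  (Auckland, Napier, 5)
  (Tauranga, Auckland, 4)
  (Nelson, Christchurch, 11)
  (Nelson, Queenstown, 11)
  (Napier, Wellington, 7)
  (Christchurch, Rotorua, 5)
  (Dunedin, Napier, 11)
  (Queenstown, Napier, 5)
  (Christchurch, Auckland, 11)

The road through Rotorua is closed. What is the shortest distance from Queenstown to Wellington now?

A few of the Queenstown→Wellington routes:
Queenstown -> Napier -> Auckland -> Tauranga -> Wellington: 5 + 5 + 4 + 14 = 28
Queenstown -> Napier -> Wellington: 5 + 7 = 12
Queenstown -> Tauranga -> Wellington: 5 + 14 = 19
Queenstown -> Nelson -> Dunedin -> Napier -> Wellington: 11 + 6 + 11 + 7 = 35
Queenstown -> Tauranga -> Auckland -> Napier -> Wellington: 5 + 4 + 5 + 7 = 21
The minimum is 12 mi.

12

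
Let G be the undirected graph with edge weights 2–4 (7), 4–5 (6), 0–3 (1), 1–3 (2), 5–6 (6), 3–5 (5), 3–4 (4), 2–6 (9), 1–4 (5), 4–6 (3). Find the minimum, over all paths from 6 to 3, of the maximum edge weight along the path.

A few of the 6→3 routes:
6 -> 5 -> 3: max(6, 5) = 6
6 -> 4 -> 1 -> 3: max(3, 5, 2) = 5
6 -> 4 -> 3: max(3, 4) = 4
Best route has worst link 4.

4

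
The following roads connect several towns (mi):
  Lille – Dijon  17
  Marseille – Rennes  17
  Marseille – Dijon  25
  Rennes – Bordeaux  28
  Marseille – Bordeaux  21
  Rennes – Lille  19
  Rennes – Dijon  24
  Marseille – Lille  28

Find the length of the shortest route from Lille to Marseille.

Some routes from Lille to Marseille:
Lille - Dijon - Marseille: 17 + 25 = 42
Lille - Dijon - Rennes - Marseille: 17 + 24 + 17 = 58
Lille - Marseille: 28
Lille - Rennes - Bordeaux - Marseille: 19 + 28 + 21 = 68
Lille - Rennes - Marseille: 19 + 17 = 36
The minimum is 28 mi.

28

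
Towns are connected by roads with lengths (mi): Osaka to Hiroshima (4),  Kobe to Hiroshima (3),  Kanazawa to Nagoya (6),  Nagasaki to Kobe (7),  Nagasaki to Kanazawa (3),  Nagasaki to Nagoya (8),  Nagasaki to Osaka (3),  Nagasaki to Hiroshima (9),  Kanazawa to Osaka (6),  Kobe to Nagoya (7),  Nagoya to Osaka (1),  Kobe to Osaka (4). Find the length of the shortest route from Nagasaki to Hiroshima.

Comparing a few candidate routes:
Nagasaki - Osaka - Hiroshima: 3 + 4 = 7
Nagasaki - Hiroshima: 9
Nagasaki - Osaka - Kobe - Hiroshima: 3 + 4 + 3 = 10
Best route has total 7 mi.

7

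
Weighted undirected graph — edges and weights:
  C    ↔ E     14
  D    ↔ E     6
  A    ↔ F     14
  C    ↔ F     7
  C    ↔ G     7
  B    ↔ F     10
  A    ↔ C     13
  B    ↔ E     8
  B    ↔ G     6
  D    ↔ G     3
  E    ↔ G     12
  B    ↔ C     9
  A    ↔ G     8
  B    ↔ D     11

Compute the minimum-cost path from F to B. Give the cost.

10

Comparing a few candidate routes:
F→B: 10
F→C→G→B: 7 + 7 + 6 = 20
F→C→B: 7 + 9 = 16
Best route has total 10.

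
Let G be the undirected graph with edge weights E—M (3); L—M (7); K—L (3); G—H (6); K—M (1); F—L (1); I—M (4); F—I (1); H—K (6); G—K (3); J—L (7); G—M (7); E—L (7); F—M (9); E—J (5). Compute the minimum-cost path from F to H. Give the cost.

10

Some routes from F to H:
F → L → K → G → H: 1 + 3 + 3 + 6 = 13
F → L → M → K → H: 1 + 7 + 1 + 6 = 15
F → L → K → H: 1 + 3 + 6 = 10
F → I → M → K → H: 1 + 4 + 1 + 6 = 12
F → I → M → K → G → H: 1 + 4 + 1 + 3 + 6 = 15
Best route has total 10.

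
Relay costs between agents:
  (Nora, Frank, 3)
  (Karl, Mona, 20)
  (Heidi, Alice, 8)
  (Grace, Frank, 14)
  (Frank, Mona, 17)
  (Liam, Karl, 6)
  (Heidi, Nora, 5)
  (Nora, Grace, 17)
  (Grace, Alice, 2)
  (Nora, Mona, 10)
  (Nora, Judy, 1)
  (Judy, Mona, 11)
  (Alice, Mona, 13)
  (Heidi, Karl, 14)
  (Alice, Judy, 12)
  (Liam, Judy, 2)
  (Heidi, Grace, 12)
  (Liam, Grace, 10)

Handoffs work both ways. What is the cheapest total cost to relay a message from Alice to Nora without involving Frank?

Some routes from Alice to Nora avoiding Frank:
Alice - Judy - Nora: 12 + 1 = 13
Alice - Grace - Heidi - Nora: 2 + 12 + 5 = 19
Alice - Grace - Liam - Judy - Nora: 2 + 10 + 2 + 1 = 15
Alice - Heidi - Nora: 8 + 5 = 13
Shortest: 13.

13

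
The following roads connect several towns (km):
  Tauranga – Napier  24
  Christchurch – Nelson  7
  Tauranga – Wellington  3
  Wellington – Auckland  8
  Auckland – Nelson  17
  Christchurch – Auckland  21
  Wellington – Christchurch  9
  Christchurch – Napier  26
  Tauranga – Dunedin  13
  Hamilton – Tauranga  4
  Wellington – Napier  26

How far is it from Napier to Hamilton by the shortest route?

Checking several routes:
Napier-Wellington-Tauranga-Hamilton: 26 + 3 + 4 = 33
Napier-Tauranga-Hamilton: 24 + 4 = 28
Napier-Christchurch-Wellington-Tauranga-Hamilton: 26 + 9 + 3 + 4 = 42
Best route has total 28 km.

28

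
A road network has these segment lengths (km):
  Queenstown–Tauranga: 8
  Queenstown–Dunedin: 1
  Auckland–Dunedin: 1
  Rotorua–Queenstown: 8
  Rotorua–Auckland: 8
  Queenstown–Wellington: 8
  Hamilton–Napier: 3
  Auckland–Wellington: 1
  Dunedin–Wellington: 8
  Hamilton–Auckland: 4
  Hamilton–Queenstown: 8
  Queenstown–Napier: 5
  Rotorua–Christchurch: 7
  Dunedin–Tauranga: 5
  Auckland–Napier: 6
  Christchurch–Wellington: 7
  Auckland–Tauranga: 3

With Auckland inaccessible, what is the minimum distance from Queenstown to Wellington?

Routes from Queenstown to Wellington avoiding Auckland:
Queenstown → Dunedin → Wellington: 1 + 8 = 9
Queenstown → Wellington: 8
Queenstown → Rotorua → Christchurch → Wellington: 8 + 7 + 7 = 22
Queenstown → Tauranga → Dunedin → Wellington: 8 + 5 + 8 = 21
Shortest: 8 km.

8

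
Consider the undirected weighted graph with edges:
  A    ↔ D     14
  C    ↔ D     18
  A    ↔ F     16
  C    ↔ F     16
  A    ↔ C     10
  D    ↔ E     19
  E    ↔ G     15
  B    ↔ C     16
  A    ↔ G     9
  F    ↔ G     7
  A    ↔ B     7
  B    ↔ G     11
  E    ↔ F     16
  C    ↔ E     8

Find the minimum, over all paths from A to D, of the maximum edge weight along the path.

14

Some routes from A to D:
A→F→G→B→C→D: max(16, 7, 11, 16, 18) = 18
A→F→E→C→D: max(16, 16, 8, 18) = 18
A→C→D: max(10, 18) = 18
A→D: max(14) = 14
A→F→E→G→B→C→D: max(16, 16, 15, 11, 16, 18) = 18
A→F→C→D: max(16, 16, 18) = 18
Smallest bottleneck: 14.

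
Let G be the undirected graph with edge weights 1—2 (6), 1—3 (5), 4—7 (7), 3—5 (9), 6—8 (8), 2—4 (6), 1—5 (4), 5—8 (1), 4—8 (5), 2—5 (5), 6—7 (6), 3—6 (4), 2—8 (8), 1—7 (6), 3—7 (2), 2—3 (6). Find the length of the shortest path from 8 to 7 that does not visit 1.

12

Some routes from 8 to 7 avoiding 1:
8 → 5 → 2 → 3 → 7: 1 + 5 + 6 + 2 = 14
8 → 4 → 7: 5 + 7 = 12
8 → 5 → 3 → 7: 1 + 9 + 2 = 12
8 → 6 → 3 → 7: 8 + 4 + 2 = 14
8 → 6 → 7: 8 + 6 = 14
The minimum is 12.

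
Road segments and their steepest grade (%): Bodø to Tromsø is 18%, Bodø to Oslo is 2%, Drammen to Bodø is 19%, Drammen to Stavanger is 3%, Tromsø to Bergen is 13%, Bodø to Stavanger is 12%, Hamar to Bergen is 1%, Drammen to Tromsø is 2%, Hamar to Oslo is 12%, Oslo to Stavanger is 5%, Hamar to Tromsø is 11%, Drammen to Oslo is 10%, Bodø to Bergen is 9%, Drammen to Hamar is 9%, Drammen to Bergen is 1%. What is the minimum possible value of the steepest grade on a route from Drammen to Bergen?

1

Comparing a few candidate routes:
Drammen -> Tromsø -> Hamar -> Bergen: max(2, 11, 1) = 11
Drammen -> Tromsø -> Hamar -> Oslo -> Stavanger -> Bodø -> Bergen: max(2, 11, 12, 5, 12, 9) = 12
Drammen -> Stavanger -> Oslo -> Bodø -> Bergen: max(3, 5, 2, 9) = 9
Drammen -> Bergen: max(1) = 1
Drammen -> Oslo -> Bodø -> Bergen: max(10, 2, 9) = 10
Drammen -> Hamar -> Bergen: max(9, 1) = 9
Best route has worst link 1%.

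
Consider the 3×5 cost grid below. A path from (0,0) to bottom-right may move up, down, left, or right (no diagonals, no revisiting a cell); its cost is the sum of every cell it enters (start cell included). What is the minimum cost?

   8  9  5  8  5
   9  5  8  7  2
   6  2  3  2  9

38

Path r0c0→r0c1→r1c1→r2c1→r2c2→r2c3→r2c4: 8 + 9 + 5 + 2 + 3 + 2 + 9 = 38.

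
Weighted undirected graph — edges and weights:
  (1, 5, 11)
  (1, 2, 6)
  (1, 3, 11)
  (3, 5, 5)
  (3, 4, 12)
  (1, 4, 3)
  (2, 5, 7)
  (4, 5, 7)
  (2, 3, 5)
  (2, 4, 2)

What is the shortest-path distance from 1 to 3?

10

Checking several routes:
1→2→3: 6 + 5 = 11
1→4→5→3: 3 + 7 + 5 = 15
1→4→2→3: 3 + 2 + 5 = 10
1→4→3: 3 + 12 = 15
1→5→3: 11 + 5 = 16
1→3: 11
The minimum is 10.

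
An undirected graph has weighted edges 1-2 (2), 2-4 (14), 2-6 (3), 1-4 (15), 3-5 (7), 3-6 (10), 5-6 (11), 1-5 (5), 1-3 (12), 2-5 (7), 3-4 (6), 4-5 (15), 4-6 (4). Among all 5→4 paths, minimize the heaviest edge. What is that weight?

5

Checking several routes:
5 - 1 - 2 - 6 - 3 - 4: max(5, 2, 3, 10, 6) = 10
5 - 2 - 6 - 4: max(7, 3, 4) = 7
5 - 3 - 4: max(7, 6) = 7
5 - 1 - 2 - 6 - 4: max(5, 2, 3, 4) = 5
Best route has worst link 5.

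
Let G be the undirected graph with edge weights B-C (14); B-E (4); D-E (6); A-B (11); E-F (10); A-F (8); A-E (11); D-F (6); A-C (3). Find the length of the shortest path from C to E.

Some routes from C to E:
C -> B -> E: 14 + 4 = 18
C -> B -> A -> E: 14 + 11 + 11 = 36
C -> A -> F -> E: 3 + 8 + 10 = 21
C -> A -> F -> D -> E: 3 + 8 + 6 + 6 = 23
C -> A -> B -> E: 3 + 11 + 4 = 18
C -> A -> E: 3 + 11 = 14
The minimum is 14.

14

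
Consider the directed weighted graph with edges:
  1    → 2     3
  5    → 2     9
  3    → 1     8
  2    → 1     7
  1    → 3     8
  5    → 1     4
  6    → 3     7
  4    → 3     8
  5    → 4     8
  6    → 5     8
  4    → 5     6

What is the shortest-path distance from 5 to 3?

12

Candidate routes:
5 - 1 - 3: 4 + 8 = 12
5 - 2 - 1 - 3: 9 + 7 + 8 = 24
5 - 4 - 3: 8 + 8 = 16
Shortest: 12.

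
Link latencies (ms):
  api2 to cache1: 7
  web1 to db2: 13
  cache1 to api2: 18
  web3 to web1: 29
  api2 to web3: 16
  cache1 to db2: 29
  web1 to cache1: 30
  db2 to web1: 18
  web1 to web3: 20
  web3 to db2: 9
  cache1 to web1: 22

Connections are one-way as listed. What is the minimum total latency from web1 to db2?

13

Candidate routes:
web1-cache1-db2: 30 + 29 = 59
web1-db2: 13
web1-web3-db2: 20 + 9 = 29
web1-cache1-api2-web3-db2: 30 + 18 + 16 + 9 = 73
Best route has total 13 ms.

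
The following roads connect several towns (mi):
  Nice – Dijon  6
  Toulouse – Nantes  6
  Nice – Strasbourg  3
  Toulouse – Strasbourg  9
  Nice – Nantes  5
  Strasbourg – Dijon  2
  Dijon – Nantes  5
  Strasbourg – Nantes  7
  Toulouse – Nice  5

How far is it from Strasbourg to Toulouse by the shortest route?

A few of the Strasbourg→Toulouse routes:
Strasbourg → Toulouse: 9
Strasbourg → Nice → Toulouse: 3 + 5 = 8
Strasbourg → Dijon → Nice → Toulouse: 2 + 6 + 5 = 13
Shortest: 8 mi.

8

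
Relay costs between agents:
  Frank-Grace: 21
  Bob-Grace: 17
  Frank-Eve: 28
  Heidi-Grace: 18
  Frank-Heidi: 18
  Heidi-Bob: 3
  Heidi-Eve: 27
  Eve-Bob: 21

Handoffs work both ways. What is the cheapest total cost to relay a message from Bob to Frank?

Checking several routes:
Bob → Grace → Frank: 17 + 21 = 38
Bob → Heidi → Frank: 3 + 18 = 21
Bob → Heidi → Grace → Frank: 3 + 18 + 21 = 42
Best route has total 21.

21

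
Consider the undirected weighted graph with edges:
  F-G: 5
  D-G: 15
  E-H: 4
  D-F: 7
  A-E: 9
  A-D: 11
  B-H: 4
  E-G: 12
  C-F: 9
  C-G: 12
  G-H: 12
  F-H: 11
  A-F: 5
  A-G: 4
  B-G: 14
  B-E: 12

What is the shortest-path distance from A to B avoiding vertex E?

A few of the A→B routes:
A → G → F → H → B: 4 + 5 + 11 + 4 = 24
A → F → H → B: 5 + 11 + 4 = 20
A → G → H → B: 4 + 12 + 4 = 20
A → G → B: 4 + 14 = 18
Best route has total 18.

18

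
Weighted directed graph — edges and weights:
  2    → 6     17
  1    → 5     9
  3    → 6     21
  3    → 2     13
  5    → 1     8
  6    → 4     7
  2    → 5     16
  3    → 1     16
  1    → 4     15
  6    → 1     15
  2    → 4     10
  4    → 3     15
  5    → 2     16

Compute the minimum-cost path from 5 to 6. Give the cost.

33

Paths from 5 to 6:
5 -> 2 -> 4 -> 3 -> 6: 16 + 10 + 15 + 21 = 62
5 -> 2 -> 6: 16 + 17 = 33
5 -> 1 -> 4 -> 3 -> 6: 8 + 15 + 15 + 21 = 59
5 -> 1 -> 4 -> 3 -> 2 -> 6: 8 + 15 + 15 + 13 + 17 = 68
Shortest: 33.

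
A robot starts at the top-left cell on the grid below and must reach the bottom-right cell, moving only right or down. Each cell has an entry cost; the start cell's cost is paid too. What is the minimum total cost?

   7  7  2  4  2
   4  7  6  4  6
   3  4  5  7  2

Path r0c0→r0c1→r0c2→r0c3→r0c4→r1c4→r2c4: 7 + 7 + 2 + 4 + 2 + 6 + 2 = 30.

30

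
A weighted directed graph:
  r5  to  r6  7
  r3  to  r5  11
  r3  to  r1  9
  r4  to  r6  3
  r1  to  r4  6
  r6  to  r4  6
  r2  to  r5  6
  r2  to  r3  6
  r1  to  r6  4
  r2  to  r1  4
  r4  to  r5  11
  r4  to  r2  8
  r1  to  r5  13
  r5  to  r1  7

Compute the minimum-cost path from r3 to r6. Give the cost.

13

Checking several routes:
r3-r1-r6: 9 + 4 = 13
r3-r1-r4-r6: 9 + 6 + 3 = 18
r3-r5-r6: 11 + 7 = 18
r3-r5-r1-r6: 11 + 7 + 4 = 22
The minimum is 13.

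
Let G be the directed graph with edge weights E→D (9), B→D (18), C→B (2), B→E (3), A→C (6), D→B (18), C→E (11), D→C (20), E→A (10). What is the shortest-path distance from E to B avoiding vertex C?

Candidate routes:
E → D → B: 9 + 18 = 27
Shortest: 27.

27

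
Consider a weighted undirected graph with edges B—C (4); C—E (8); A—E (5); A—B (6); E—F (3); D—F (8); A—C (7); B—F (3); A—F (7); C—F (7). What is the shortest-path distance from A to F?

Comparing a few candidate routes:
A-E-F: 5 + 3 = 8
A-B-F: 6 + 3 = 9
A-C-B-F: 7 + 4 + 3 = 14
A-F: 7
A-C-F: 7 + 7 = 14
The minimum is 7.

7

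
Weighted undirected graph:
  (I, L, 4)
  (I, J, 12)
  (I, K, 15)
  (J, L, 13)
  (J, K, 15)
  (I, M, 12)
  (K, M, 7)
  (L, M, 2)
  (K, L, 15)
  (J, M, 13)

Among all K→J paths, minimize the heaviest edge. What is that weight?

Checking several routes:
K -> M -> I -> L -> J: max(7, 12, 4, 13) = 13
K -> M -> J: max(7, 13) = 13
K -> M -> I -> J: max(7, 12, 12) = 12
K -> M -> L -> J: max(7, 2, 13) = 13
K -> M -> L -> I -> J: max(7, 2, 4, 12) = 12
K -> L -> I -> M -> J: max(15, 4, 12, 13) = 15
The minimum achievable maximum is 12.

12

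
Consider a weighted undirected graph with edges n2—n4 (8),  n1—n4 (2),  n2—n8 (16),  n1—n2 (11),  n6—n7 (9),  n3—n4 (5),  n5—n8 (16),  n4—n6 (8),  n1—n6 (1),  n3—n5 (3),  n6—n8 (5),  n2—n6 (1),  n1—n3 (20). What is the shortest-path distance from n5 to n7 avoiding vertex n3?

Some routes from n5 to n7 avoiding n3:
n5→n8→n6→n7: 16 + 5 + 9 = 30
n5→n8→n2→n4→n6→n7: 16 + 16 + 8 + 8 + 9 = 57
n5→n8→n2→n4→n1→n6→n7: 16 + 16 + 8 + 2 + 1 + 9 = 52
n5→n8→n2→n6→n7: 16 + 16 + 1 + 9 = 42
n5→n8→n2→n1→n6→n7: 16 + 16 + 11 + 1 + 9 = 53
The minimum is 30.

30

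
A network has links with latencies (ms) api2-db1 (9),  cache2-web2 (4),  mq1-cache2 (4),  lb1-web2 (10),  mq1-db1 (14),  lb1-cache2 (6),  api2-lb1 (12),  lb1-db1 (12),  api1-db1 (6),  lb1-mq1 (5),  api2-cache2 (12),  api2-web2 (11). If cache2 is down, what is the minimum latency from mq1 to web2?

A few of the mq1→web2 routes:
mq1→lb1→api2→web2: 5 + 12 + 11 = 28
mq1→db1→api2→web2: 14 + 9 + 11 = 34
mq1→lb1→web2: 5 + 10 = 15
Shortest: 15 ms.

15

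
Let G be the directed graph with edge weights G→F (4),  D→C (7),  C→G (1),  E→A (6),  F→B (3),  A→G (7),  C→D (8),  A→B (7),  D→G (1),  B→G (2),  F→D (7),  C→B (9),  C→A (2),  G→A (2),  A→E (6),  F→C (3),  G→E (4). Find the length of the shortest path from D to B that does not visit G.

16

Candidate routes:
D-C-A-B: 7 + 2 + 7 = 16
D-C-B: 7 + 9 = 16
Shortest: 16.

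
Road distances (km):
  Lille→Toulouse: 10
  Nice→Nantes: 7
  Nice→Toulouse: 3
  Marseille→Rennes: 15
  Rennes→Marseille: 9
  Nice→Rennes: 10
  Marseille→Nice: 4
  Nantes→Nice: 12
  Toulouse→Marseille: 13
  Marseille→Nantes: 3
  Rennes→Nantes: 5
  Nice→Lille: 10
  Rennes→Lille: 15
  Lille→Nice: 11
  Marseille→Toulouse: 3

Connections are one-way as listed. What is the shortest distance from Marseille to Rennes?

14

Paths from Marseille to Rennes:
Marseille-Nantes-Nice-Rennes: 3 + 12 + 10 = 25
Marseille-Rennes: 15
Marseille-Nice-Rennes: 4 + 10 = 14
Best route has total 14 km.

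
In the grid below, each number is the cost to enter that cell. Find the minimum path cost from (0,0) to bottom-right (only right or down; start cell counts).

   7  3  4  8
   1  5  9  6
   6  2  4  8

Take r0c0 -> r1c0 -> r1c1 -> r2c1 -> r2c2 -> r2c3 for a total of 7 + 1 + 5 + 2 + 4 + 8 = 27.
(Top row then right column would cost 36.)

27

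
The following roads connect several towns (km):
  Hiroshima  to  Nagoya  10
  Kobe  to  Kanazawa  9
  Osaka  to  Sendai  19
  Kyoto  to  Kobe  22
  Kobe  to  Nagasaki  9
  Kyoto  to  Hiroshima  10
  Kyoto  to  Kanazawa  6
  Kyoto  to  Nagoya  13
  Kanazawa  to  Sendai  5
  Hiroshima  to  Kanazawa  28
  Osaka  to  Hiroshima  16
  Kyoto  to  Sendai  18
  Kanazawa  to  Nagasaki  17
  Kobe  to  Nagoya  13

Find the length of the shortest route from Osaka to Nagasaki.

41

Checking several routes:
Osaka - Hiroshima - Kyoto - Kanazawa - Nagasaki: 16 + 10 + 6 + 17 = 49
Osaka - Hiroshima - Kyoto - Kobe - Nagasaki: 16 + 10 + 22 + 9 = 57
Osaka - Sendai - Kanazawa - Kobe - Nagasaki: 19 + 5 + 9 + 9 = 42
Osaka - Hiroshima - Nagoya - Kobe - Nagasaki: 16 + 10 + 13 + 9 = 48
Osaka - Sendai - Kanazawa - Nagasaki: 19 + 5 + 17 = 41
Osaka - Hiroshima - Kyoto - Kanazawa - Kobe - Nagasaki: 16 + 10 + 6 + 9 + 9 = 50
Shortest: 41 km.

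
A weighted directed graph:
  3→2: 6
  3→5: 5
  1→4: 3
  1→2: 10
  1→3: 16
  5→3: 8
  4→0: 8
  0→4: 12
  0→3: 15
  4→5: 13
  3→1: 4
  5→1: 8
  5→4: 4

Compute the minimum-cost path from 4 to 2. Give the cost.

Comparing a few candidate routes:
4 - 5 - 3 - 2: 13 + 8 + 6 = 27
4 - 5 - 1 - 2: 13 + 8 + 10 = 31
4 - 0 - 3 - 2: 8 + 15 + 6 = 29
4 - 5 - 3 - 1 - 2: 13 + 8 + 4 + 10 = 35
The minimum is 27.

27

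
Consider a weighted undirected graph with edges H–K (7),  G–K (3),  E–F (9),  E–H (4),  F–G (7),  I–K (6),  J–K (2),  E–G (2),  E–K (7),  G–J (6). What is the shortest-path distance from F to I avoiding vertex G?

22

Candidate routes:
F→E→H→K→I: 9 + 4 + 7 + 6 = 26
F→E→K→I: 9 + 7 + 6 = 22
Shortest: 22.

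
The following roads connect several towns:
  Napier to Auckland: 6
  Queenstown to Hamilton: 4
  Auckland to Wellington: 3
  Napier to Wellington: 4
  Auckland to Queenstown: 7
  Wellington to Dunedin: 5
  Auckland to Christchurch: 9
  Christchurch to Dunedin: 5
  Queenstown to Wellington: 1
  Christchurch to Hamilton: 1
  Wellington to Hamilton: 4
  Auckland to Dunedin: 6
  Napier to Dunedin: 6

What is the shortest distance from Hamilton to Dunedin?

Some routes from Hamilton to Dunedin:
Hamilton→Queenstown→Wellington→Dunedin: 4 + 1 + 5 = 10
Hamilton→Wellington→Auckland→Dunedin: 4 + 3 + 6 = 13
Hamilton→Christchurch→Dunedin: 1 + 5 = 6
Hamilton→Wellington→Dunedin: 4 + 5 = 9
Best route has total 6.

6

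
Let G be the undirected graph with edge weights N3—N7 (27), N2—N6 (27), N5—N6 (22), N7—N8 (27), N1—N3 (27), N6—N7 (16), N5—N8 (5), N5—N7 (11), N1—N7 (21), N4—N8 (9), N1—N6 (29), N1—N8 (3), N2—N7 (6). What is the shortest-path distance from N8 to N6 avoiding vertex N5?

Some routes from N8 to N6 avoiding N5:
N8 -> N1 -> N7 -> N2 -> N6: 3 + 21 + 6 + 27 = 57
N8 -> N1 -> N6: 3 + 29 = 32
N8 -> N7 -> N6: 27 + 16 = 43
N8 -> N1 -> N7 -> N6: 3 + 21 + 16 = 40
N8 -> N7 -> N2 -> N6: 27 + 6 + 27 = 60
Best route has total 32.

32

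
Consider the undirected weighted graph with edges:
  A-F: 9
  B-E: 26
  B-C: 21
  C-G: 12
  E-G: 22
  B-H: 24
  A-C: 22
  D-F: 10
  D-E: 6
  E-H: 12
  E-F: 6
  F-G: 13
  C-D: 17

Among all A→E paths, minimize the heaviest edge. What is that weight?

Some routes from A to E:
A→F→G→C→D→E: max(9, 13, 12, 17, 6) = 17
A→C→G→E: max(22, 12, 22) = 22
A→F→D→E: max(9, 10, 6) = 10
A→C→G→F→E: max(22, 12, 13, 6) = 22
A→F→E: max(9, 6) = 9
A→C→G→F→D→E: max(22, 12, 13, 10, 6) = 22
Smallest bottleneck: 9.

9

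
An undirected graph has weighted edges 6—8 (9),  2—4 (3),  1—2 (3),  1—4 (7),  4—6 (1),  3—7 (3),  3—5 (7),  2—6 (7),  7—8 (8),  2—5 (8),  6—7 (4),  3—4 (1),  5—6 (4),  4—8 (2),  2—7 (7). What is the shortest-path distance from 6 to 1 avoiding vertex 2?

Some routes from 6 to 1 avoiding 2:
6→4→1: 1 + 7 = 8
6→7→3→4→1: 4 + 3 + 1 + 7 = 15
6→8→4→1: 9 + 2 + 7 = 18
The minimum is 8.

8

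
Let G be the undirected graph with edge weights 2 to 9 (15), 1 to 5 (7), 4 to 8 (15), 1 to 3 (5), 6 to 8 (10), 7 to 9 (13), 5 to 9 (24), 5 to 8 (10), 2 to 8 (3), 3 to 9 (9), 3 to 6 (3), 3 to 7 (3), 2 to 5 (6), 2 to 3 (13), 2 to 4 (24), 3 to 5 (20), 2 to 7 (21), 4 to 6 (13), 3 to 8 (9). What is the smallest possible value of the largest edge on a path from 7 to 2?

Checking several routes:
7 - 3 - 6 - 8 - 5 - 2: max(3, 3, 10, 10, 6) = 10
7 - 3 - 8 - 2: max(3, 9, 3) = 9
7 - 3 - 1 - 5 - 2: max(3, 5, 7, 6) = 7
7 - 3 - 6 - 8 - 2: max(3, 3, 10, 3) = 10
Best route has worst link 7.

7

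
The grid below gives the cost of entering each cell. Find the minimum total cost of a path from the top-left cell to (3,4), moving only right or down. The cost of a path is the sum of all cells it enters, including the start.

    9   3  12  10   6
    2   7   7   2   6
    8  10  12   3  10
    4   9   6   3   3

Path (0,0)→(1,0)→(1,1)→(1,2)→(1,3)→(2,3)→(3,3)→(3,4): 9 + 2 + 7 + 7 + 2 + 3 + 3 + 3 = 36.
For comparison, the top-then-right route costs 59.

36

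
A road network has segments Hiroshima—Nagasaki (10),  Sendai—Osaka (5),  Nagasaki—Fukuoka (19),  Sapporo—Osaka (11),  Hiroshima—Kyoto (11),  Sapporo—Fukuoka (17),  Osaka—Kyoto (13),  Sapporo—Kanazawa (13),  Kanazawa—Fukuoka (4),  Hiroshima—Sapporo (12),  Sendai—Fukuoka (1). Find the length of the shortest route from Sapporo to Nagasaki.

Comparing a few candidate routes:
Sapporo → Kanazawa → Fukuoka → Nagasaki: 13 + 4 + 19 = 36
Sapporo → Hiroshima → Nagasaki: 12 + 10 = 22
Sapporo → Osaka → Sendai → Fukuoka → Nagasaki: 11 + 5 + 1 + 19 = 36
Sapporo → Fukuoka → Nagasaki: 17 + 19 = 36
The minimum is 22 mi.

22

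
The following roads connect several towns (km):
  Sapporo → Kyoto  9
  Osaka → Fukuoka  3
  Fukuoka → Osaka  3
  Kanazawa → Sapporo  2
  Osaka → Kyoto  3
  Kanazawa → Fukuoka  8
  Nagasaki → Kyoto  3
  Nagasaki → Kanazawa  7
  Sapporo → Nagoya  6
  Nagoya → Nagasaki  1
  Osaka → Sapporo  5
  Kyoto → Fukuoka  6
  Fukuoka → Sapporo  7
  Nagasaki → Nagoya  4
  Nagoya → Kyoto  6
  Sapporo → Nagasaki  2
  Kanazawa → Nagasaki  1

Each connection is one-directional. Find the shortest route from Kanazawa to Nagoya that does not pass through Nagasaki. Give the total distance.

8

Routes from Kanazawa to Nagoya avoiding Nagasaki:
Kanazawa→Sapporo→Nagoya: 2 + 6 = 8
Kanazawa→Fukuoka→Sapporo→Nagoya: 8 + 7 + 6 = 21
Kanazawa→Fukuoka→Osaka→Sapporo→Nagoya: 8 + 3 + 5 + 6 = 22
Shortest: 8 km.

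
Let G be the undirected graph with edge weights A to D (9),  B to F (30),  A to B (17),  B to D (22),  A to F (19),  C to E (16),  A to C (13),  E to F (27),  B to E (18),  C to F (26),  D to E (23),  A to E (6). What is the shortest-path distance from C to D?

22

Comparing a few candidate routes:
C - A - E - D: 13 + 6 + 23 = 42
C - E - D: 16 + 23 = 39
C - E - A - D: 16 + 6 + 9 = 31
C - A - D: 13 + 9 = 22
Best route has total 22.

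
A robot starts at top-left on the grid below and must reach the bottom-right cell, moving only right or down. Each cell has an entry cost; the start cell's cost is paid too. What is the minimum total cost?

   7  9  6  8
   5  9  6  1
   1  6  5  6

30

Take (0,0) → (1,0) → (2,0) → (2,1) → (2,2) → (2,3) for a total of 7 + 5 + 1 + 6 + 5 + 6 = 30.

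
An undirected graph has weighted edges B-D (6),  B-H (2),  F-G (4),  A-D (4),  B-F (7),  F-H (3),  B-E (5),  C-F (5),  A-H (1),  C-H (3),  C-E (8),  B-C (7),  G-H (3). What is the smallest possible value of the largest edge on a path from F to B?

3

Checking several routes:
F - C - H - B: max(5, 3, 2) = 5
F - C - H - A - D - B: max(5, 3, 1, 4, 6) = 6
F - G - H - B: max(4, 3, 2) = 4
F - G - H - A - D - B: max(4, 3, 1, 4, 6) = 6
F - H - B: max(3, 2) = 3
Smallest bottleneck: 3.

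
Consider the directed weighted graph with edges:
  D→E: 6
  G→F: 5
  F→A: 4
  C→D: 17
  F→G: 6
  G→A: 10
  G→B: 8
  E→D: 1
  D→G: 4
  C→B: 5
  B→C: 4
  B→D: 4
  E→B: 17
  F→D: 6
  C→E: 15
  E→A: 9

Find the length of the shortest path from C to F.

18

Paths from C to F:
C → E → D → G → F: 15 + 1 + 4 + 5 = 25
C → E → B → D → G → F: 15 + 17 + 4 + 4 + 5 = 45
C → B → D → G → F: 5 + 4 + 4 + 5 = 18
C → D → G → F: 17 + 4 + 5 = 26
Best route has total 18.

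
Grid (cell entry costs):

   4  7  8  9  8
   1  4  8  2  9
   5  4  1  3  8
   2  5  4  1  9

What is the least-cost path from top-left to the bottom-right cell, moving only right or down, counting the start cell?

27

Best path: r0c0 r1c0 r1c1 r2c1 r2c2 r2c3 r3c3 r3c4
Cost: 4 + 1 + 4 + 4 + 1 + 3 + 1 + 9 = 27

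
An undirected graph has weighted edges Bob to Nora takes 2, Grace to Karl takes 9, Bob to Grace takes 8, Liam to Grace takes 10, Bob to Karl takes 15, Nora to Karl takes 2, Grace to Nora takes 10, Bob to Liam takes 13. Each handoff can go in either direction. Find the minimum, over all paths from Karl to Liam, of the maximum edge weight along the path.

A few of the Karl→Liam routes:
Karl -> Nora -> Grace -> Bob -> Liam: max(2, 10, 8, 13) = 13
Karl -> Grace -> Bob -> Liam: max(9, 8, 13) = 13
Karl -> Nora -> Bob -> Grace -> Liam: max(2, 2, 8, 10) = 10
Karl -> Grace -> Liam: max(9, 10) = 10
Karl -> Nora -> Grace -> Liam: max(2, 10, 10) = 10
Karl -> Grace -> Nora -> Bob -> Liam: max(9, 10, 2, 13) = 13
Best route has worst link 10.

10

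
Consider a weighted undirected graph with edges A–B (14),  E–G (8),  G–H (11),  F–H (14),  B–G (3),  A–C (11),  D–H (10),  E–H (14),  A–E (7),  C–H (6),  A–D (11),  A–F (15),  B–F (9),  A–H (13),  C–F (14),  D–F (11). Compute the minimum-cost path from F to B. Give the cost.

Checking several routes:
F-A-B: 15 + 14 = 29
F-A-E-G-B: 15 + 7 + 8 + 3 = 33
F-H-G-B: 14 + 11 + 3 = 28
F-B: 9
Shortest: 9.

9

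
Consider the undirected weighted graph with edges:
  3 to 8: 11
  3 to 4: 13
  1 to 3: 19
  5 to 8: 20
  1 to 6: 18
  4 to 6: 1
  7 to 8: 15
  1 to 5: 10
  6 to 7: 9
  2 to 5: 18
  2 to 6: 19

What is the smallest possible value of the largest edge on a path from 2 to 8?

18

Checking several routes:
2 - 5 - 1 - 6 - 7 - 8: max(18, 10, 18, 9, 15) = 18
2 - 6 - 4 - 3 - 8: max(19, 1, 13, 11) = 19
2 - 6 - 1 - 3 - 8: max(19, 18, 19, 11) = 19
2 - 5 - 1 - 6 - 4 - 3 - 8: max(18, 10, 18, 1, 13, 11) = 18
2 - 5 - 1 - 3 - 8: max(18, 10, 19, 11) = 19
2 - 6 - 7 - 8: max(19, 9, 15) = 19
Best route has worst link 18.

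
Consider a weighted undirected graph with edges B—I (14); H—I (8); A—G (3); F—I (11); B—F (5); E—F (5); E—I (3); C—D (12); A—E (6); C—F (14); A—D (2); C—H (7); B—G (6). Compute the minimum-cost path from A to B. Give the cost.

Comparing a few candidate routes:
A - G - B: 3 + 6 = 9
A - E - I - B: 6 + 3 + 14 = 23
A - E - F - B: 6 + 5 + 5 = 16
The minimum is 9.

9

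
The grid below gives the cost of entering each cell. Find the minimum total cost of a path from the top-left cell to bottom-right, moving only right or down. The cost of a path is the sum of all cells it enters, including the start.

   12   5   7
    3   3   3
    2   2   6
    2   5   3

Path (0,0)→(1,0)→(2,0)→(2,1)→(3,1)→(3,2): 12 + 3 + 2 + 2 + 5 + 3 = 27.

27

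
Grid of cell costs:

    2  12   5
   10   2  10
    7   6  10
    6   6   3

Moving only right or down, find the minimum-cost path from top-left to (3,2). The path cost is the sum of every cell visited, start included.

Take [0,0]→[1,0]→[1,1]→[2,1]→[3,1]→[3,2] for a total of 2 + 10 + 2 + 6 + 6 + 3 = 29.

29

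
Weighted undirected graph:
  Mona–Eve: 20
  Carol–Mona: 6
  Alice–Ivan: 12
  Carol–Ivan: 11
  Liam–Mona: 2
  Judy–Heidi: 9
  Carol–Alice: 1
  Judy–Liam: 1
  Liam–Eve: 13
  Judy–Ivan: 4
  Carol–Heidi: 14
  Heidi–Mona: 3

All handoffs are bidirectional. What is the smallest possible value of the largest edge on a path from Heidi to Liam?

3

Comparing a few candidate routes:
Heidi -> Judy -> Liam: max(9, 1) = 9
Heidi -> Mona -> Liam: max(3, 2) = 3
Heidi -> Judy -> Ivan -> Carol -> Mona -> Liam: max(9, 4, 11, 6, 2) = 11
Best route has worst link 3.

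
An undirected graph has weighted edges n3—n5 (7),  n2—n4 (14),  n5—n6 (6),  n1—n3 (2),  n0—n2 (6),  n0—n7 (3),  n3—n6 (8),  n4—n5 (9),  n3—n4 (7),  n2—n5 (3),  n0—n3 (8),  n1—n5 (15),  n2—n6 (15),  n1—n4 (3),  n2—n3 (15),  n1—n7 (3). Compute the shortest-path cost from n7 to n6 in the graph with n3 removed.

18

Comparing a few candidate routes:
n7 - n0 - n2 - n5 - n6: 3 + 6 + 3 + 6 = 18
n7 - n1 - n4 - n5 - n6: 3 + 3 + 9 + 6 = 21
n7 - n0 - n2 - n6: 3 + 6 + 15 = 24
Best route has total 18.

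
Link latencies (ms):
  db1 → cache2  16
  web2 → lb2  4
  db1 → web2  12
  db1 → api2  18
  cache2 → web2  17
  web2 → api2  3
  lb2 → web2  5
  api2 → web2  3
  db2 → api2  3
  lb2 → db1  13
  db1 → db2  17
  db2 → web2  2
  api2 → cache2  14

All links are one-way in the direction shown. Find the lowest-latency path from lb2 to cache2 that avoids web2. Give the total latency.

Candidate routes:
lb2-db1-cache2: 13 + 16 = 29
lb2-db1-api2-cache2: 13 + 18 + 14 = 45
lb2-db1-db2-api2-cache2: 13 + 17 + 3 + 14 = 47
Shortest: 29 ms.

29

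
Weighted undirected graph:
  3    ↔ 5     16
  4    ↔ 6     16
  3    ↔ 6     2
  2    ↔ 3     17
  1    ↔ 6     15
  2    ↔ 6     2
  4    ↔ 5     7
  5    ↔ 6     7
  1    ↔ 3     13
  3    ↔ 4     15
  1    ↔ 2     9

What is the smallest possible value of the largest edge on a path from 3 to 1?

Comparing a few candidate routes:
3-1: max(13) = 13
3-6-1: max(2, 15) = 15
3-4-5-6-2-1: max(15, 7, 7, 2, 9) = 15
3-4-5-6-1: max(15, 7, 7, 15) = 15
3-6-2-1: max(2, 2, 9) = 9
Smallest bottleneck: 9.

9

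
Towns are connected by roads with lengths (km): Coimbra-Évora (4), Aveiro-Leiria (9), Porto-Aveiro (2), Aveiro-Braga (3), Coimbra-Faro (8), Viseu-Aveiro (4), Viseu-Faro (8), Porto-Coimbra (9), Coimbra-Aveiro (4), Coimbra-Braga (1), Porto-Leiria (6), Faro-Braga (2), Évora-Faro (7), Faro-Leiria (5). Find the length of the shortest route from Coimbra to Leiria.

Comparing a few candidate routes:
Coimbra → Braga → Aveiro → Porto → Leiria: 1 + 3 + 2 + 6 = 12
Coimbra → Aveiro → Porto → Leiria: 4 + 2 + 6 = 12
Coimbra → Braga → Faro → Leiria: 1 + 2 + 5 = 8
Coimbra → Aveiro → Leiria: 4 + 9 = 13
Shortest: 8 km.

8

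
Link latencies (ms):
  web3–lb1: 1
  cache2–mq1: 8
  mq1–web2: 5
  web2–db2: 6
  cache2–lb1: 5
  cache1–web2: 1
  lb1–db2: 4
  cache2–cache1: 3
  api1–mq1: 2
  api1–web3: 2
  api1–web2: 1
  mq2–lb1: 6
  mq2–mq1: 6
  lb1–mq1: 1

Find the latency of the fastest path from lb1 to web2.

4

Checking several routes:
lb1→mq1→web2: 1 + 5 = 6
lb1→cache2→cache1→web2: 5 + 3 + 1 = 9
lb1→db2→web2: 4 + 6 = 10
lb1→web3→api1→web2: 1 + 2 + 1 = 4
lb1→mq1→api1→web2: 1 + 2 + 1 = 4
Best route has total 4 ms.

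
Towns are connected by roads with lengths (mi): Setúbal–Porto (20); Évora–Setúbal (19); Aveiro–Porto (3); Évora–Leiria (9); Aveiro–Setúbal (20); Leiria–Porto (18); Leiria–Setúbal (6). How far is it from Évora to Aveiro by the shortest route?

Some routes from Évora to Aveiro:
Évora -> Leiria -> Setúbal -> Aveiro: 9 + 6 + 20 = 35
Évora -> Leiria -> Setúbal -> Porto -> Aveiro: 9 + 6 + 20 + 3 = 38
Évora -> Leiria -> Porto -> Aveiro: 9 + 18 + 3 = 30
Évora -> Setúbal -> Porto -> Aveiro: 19 + 20 + 3 = 42
Évora -> Setúbal -> Aveiro: 19 + 20 = 39
The minimum is 30 mi.

30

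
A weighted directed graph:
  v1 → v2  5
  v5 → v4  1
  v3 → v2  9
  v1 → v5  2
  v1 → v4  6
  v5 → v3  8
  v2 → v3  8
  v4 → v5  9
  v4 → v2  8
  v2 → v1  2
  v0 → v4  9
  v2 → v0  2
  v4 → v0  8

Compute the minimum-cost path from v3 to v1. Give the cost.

Paths from v3 to v1:
v3 -> v2 -> v1: 9 + 2 = 11
The minimum is 11.

11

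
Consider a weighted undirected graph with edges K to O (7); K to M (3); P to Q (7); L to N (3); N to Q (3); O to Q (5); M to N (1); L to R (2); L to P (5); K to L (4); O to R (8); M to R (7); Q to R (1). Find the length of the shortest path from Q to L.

Checking several routes:
Q → N → L: 3 + 3 = 6
Q → R → L: 1 + 2 = 3
Q → P → L: 7 + 5 = 12
Q → N → M → K → L: 3 + 1 + 3 + 4 = 11
Shortest: 3.

3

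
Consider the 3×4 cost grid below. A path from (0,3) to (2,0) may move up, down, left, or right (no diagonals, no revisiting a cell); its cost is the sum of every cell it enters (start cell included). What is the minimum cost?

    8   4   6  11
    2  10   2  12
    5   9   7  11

36

Take [0,3] [0,2] [0,1] [0,0] [1,0] [2,0] for a total of 11 + 6 + 4 + 8 + 2 + 5 = 36.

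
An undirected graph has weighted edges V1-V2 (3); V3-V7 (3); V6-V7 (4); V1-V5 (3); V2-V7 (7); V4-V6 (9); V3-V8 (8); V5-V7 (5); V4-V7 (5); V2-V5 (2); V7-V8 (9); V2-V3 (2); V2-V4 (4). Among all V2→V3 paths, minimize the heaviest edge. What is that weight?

Comparing a few candidate routes:
V2 - V7 - V3: max(7, 3) = 7
V2 - V5 - V7 - V3: max(2, 5, 3) = 5
V2 - V3: max(2) = 2
V2 - V1 - V5 - V7 - V3: max(3, 3, 5, 3) = 5
V2 - V4 - V7 - V3: max(4, 5, 3) = 5
The minimum achievable maximum is 2.

2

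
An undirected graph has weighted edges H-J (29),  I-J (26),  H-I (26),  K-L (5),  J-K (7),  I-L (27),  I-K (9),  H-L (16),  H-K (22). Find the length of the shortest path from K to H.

Comparing a few candidate routes:
K - I - H: 9 + 26 = 35
K - H: 22
K - L - H: 5 + 16 = 21
Shortest: 21.

21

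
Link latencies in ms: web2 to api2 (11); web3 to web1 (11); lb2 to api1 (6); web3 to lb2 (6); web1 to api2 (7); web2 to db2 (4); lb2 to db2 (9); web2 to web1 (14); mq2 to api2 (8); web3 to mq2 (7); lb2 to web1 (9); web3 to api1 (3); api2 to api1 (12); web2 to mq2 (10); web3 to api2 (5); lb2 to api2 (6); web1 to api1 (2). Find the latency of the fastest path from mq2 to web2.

10

Comparing a few candidate routes:
mq2 → web3 → api2 → web2: 7 + 5 + 11 = 23
mq2 → api2 → web2: 8 + 11 = 19
mq2 → web2: 10
The minimum is 10 ms.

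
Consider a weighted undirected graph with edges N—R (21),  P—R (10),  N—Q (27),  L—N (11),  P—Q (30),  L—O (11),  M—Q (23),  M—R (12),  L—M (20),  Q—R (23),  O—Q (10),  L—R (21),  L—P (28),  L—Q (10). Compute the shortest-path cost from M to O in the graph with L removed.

Comparing a few candidate routes:
M - Q - O: 23 + 10 = 33
M - R - P - Q - O: 12 + 10 + 30 + 10 = 62
M - R - Q - O: 12 + 23 + 10 = 45
Best route has total 33.

33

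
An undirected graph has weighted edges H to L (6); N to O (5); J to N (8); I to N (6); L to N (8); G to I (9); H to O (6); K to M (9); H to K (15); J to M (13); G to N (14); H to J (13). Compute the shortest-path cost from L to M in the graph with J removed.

Routes from L to M avoiding J:
L - H - K - M: 6 + 15 + 9 = 30
L - N - O - H - K - M: 8 + 5 + 6 + 15 + 9 = 43
Best route has total 30.

30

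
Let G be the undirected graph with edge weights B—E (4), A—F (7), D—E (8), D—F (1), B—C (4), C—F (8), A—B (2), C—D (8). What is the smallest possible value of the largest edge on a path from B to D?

Candidate routes:
B - C - D: max(4, 8) = 8
B - E - D: max(4, 8) = 8
B - A - F - C - D: max(2, 7, 8, 8) = 8
B - C - F - D: max(4, 8, 1) = 8
B - A - F - D: max(2, 7, 1) = 7
The minimum achievable maximum is 7.

7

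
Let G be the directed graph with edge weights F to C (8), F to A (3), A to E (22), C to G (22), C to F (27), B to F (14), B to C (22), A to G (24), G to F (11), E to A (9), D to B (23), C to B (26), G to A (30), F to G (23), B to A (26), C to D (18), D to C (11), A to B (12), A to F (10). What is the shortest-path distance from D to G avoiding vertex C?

60

Some routes from D to G avoiding C:
D-B-A-G: 23 + 26 + 24 = 73
D-B-F-G: 23 + 14 + 23 = 60
D-B-F-A-G: 23 + 14 + 3 + 24 = 64
Shortest: 60.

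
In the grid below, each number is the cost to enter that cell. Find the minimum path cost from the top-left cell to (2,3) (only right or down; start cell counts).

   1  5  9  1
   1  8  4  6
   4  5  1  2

Cheapest: (0,0) -> (1,0) -> (2,0) -> (2,1) -> (2,2) -> (2,3)
  1 + 1 + 4 + 5 + 1 + 2 = 14
For comparison, the top-then-right route costs 24.

14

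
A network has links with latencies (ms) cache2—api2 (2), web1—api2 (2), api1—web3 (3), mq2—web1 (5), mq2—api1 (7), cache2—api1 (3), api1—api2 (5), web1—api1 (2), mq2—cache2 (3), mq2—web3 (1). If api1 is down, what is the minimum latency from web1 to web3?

6

Routes from web1 to web3 avoiding api1:
web1 -> api2 -> cache2 -> mq2 -> web3: 2 + 2 + 3 + 1 = 8
web1 -> mq2 -> web3: 5 + 1 = 6
Best route has total 6 ms.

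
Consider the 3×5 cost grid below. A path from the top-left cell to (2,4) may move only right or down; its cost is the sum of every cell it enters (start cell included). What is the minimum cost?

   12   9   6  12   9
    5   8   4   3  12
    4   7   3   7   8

46

Best path: [0,0] -> [1,0] -> [2,0] -> [2,1] -> [2,2] -> [2,3] -> [2,4]
Cost: 12 + 5 + 4 + 7 + 3 + 7 + 8 = 46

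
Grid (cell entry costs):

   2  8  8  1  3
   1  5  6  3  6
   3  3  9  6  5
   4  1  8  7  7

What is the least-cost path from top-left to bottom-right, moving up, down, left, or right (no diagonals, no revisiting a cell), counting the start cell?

Cheapest: r0c0 → r1c0 → r2c0 → r2c1 → r3c1 → r3c2 → r3c3 → r3c4
  2 + 1 + 3 + 3 + 1 + 8 + 7 + 7 = 32

32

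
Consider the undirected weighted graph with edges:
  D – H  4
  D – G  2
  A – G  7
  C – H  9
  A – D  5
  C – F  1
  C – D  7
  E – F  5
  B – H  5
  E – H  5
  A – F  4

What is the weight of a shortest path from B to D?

9

Checking several routes:
B -> H -> E -> F -> C -> D: 5 + 5 + 5 + 1 + 7 = 23
B -> H -> C -> D: 5 + 9 + 7 = 21
B -> H -> D: 5 + 4 = 9
Shortest: 9.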